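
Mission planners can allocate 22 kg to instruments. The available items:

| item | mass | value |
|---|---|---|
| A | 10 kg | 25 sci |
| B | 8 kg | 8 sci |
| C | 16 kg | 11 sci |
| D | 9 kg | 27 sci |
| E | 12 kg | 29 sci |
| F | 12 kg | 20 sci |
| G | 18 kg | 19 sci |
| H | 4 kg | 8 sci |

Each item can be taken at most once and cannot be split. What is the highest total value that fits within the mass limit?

Check high-value combinations within 22 kg:
- D+E: mass 9+12=21, value 27+29=56
- A+E: mass 10+12=22, value 25+29=54
- A+D: mass 10+9=19, value 25+27=52
- D+F: mass 9+12=21, value 27+20=47
- A+F: mass 10+12=22, value 25+20=45
Best: 56 sci.

56 sci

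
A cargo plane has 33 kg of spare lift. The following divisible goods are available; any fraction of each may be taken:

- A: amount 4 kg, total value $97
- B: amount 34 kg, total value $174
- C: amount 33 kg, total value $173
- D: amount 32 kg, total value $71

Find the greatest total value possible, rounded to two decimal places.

Take in order of value per unit:
- A (97/4 per unit): all 4 → value 97, running total 97.00
- C (173/33 per unit): 29 of 33 → value 29×173/33 = 152.0303, running total 249.03
Total 249.03.

249.03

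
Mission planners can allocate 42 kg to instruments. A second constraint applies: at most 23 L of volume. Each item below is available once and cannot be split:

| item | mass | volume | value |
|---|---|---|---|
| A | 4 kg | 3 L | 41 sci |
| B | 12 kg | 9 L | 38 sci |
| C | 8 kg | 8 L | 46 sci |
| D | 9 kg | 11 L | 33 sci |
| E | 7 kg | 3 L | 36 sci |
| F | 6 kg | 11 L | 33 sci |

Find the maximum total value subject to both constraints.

Feasible sets respecting both limits:
- A+B+C+E: mass 31, volume 23, value 161
- A+B+C: mass 24, volume 20, value 125
- A+C+E: mass 19, volume 14, value 123
Best: 161 sci.

161 sci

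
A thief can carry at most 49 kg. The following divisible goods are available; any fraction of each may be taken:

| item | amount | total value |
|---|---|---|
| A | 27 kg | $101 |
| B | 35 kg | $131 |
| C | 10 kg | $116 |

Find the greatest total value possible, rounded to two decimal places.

261.96

Take in order of value per unit:
- C (116/10 per unit): all 10 → value 116, running total 116.00
- B (131/35 per unit): all 35 → value 131, running total 247.00
- A (101/27 per unit): 4 of 27 → value 4×101/27 = 14.9630, running total 261.96
Total 261.96.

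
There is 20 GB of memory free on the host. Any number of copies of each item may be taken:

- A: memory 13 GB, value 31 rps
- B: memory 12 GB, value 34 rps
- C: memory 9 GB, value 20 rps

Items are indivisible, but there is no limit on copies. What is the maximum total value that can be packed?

Best value-per-unit is B at 34/12; filling with it alone gives 1×34 = 34.
Optimal mix: 2×C → memory 18, value 40.

40 rps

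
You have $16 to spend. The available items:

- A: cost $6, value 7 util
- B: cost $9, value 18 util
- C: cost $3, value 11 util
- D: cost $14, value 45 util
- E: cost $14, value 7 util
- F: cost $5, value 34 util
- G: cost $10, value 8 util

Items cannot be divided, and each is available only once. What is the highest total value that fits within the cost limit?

52 util

This is a 0/1 knapsack; check combinations near the capacity.
- B+F: cost 9+5=14, value 18+34=52
- A+C+F: cost 6+3+5=14, value 7+11+34=52
- C+F: cost 3+5=8, value 11+34=45
- D: cost 14, value 45
Best: 52 util.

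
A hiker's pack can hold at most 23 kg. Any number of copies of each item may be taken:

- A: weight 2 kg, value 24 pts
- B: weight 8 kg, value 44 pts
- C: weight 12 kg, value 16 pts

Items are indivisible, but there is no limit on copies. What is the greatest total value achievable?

264 pts

Best value-per-unit is A at 24/2, and filling with it alone uses weight 11×2=22. No mix of the others beats 11×24 = 264.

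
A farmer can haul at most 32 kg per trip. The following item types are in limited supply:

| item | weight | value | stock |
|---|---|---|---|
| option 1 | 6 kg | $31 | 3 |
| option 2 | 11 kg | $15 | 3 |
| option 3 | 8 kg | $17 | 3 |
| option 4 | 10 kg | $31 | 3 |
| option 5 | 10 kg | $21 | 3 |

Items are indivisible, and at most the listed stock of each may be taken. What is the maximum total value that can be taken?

$124

Top feasible selections:
- 3×option 1 + 1×option 4: weight 28, value 124
- 2×option 1 + 2×option 4: weight 32, value 124
- 3×option 1 + 1×option 5: weight 28, value 114
Best: $124.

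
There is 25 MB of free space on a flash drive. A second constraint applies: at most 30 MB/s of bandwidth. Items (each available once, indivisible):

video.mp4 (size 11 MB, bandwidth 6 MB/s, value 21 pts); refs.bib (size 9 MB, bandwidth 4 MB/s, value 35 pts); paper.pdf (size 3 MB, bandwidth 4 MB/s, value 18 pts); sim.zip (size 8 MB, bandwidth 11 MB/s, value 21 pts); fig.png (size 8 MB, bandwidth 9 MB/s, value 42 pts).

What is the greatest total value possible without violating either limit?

98 pts

Feasible sets respecting both limits:
- refs.bib+sim.zip+fig.png: size 25, bandwidth 24, value 98
- refs.bib+paper.pdf+fig.png: size 20, bandwidth 17, value 95
- video.mp4+paper.pdf+fig.png: size 22, bandwidth 19, value 81
- paper.pdf+sim.zip+fig.png: size 19, bandwidth 24, value 81
Best: 98 pts.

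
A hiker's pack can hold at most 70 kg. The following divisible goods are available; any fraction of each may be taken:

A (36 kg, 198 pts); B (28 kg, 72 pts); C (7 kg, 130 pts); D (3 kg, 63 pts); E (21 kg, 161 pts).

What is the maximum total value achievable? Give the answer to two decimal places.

Take in order of value per unit:
- D (63/3 per unit): all 3 → value 63, running total 63.00
- C (130/7 per unit): all 7 → value 130, running total 193.00
- E (161/21 per unit): all 21 → value 161, running total 354.00
- A (198/36 per unit): all 36 → value 198, running total 552.00
- B (72/28 per unit): 3 of 28 → value 3×72/28 = 7.7143, running total 559.71
Total 559.71.

559.71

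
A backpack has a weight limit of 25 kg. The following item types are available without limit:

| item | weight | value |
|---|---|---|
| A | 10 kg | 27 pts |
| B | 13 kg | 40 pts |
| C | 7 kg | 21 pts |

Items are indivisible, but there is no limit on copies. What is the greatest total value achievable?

69 pts

Best value-per-unit is B at 40/13; filling with it alone gives 1×40 = 40.
Optimal mix: 1×A + 2×C → weight 24, value 69.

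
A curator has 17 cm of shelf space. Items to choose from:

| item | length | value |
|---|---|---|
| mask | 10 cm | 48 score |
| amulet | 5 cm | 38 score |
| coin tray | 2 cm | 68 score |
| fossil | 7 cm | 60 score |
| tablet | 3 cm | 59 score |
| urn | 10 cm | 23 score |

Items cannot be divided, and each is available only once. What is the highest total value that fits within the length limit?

This is a 0/1 knapsack; check combinations near the capacity.
- amulet+coin tray+fossil+tablet: length 5+2+7+3=17, value 38+68+60+59=225
- coin tray+fossil+tablet: length 2+7+3=12, value 68+60+59=187
- mask+coin tray+tablet: length 10+2+3=15, value 48+68+59=175
- amulet+coin tray+fossil: length 5+2+7=14, value 38+68+60=166
- amulet+coin tray+tablet: length 5+2+3=10, value 38+68+59=165
Best: 225 score.

225 score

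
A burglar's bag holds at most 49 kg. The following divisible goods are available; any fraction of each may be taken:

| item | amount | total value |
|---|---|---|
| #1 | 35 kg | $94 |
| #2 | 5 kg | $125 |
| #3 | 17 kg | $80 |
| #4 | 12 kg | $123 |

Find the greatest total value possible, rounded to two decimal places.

Take in order of value per unit:
- #2 (125/5 per unit): all 5 → value 125, running total 125.00
- #4 (123/12 per unit): all 12 → value 123, running total 248.00
- #3 (80/17 per unit): all 17 → value 80, running total 328.00
- #1 (94/35 per unit): 15 of 35 → value 15×94/35 = 40.2857, running total 368.29
Total 368.29.

368.29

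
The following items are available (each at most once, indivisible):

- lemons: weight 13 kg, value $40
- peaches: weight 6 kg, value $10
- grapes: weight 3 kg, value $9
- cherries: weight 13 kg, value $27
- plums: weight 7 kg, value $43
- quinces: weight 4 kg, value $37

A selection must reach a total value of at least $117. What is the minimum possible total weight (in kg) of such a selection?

Subsets with value ≥ 117, sorted by total weight:
- lemons+plums+quinces: weight 24, value 120
- lemons+grapes+plums+quinces: weight 27, value 129
- lemons+peaches+plums+quinces: weight 30, value 130
Minimum weight: 24 kg.

24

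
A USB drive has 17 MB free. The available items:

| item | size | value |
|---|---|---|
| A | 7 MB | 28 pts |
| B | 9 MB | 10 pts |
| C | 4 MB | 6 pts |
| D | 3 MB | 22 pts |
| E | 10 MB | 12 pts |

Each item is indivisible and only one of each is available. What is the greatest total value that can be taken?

56 pts

Check high-value combinations within 17 MB:
- A+C+D: size 7+4+3=14, value 28+6+22=56
- A+D: size 7+3=10, value 28+22=50
- A+E: size 7+10=17, value 28+12=40
- C+D+E: size 4+3+10=17, value 6+22+12=40
- A+B: size 7+9=16, value 28+10=38
Best: 56 pts.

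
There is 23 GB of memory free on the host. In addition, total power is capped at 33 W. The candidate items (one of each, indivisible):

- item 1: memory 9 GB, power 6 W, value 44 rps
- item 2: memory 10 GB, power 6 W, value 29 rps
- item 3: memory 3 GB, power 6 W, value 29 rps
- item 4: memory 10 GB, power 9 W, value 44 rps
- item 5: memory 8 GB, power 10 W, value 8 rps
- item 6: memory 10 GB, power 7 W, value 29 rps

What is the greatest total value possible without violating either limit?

117 rps

Feasible sets respecting both limits:
- item 1+item 3+item 4: memory 22, power 21, value 117
- item 1+item 2+item 3: memory 22, power 18, value 102
- item 2+item 3+item 4: memory 23, power 21, value 102
- item 1+item 3+item 6: memory 22, power 19, value 102
Best: 117 rps.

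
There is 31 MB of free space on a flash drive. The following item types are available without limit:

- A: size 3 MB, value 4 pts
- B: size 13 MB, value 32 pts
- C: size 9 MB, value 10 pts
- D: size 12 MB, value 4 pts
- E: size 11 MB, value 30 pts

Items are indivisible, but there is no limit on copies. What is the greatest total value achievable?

Best value-per-unit is E at 30/11; filling with it alone gives 2×30 = 60.
Optimal mix: 3×A + 2×E → size 31, value 72.

72 pts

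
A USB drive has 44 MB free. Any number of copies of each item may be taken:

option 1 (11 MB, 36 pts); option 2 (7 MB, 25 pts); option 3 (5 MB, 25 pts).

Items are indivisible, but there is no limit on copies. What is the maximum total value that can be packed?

200 pts

Best value-per-unit is option 3 at 25/5; filling with it alone gives 8×25 = 200.
Optimal mix: 2×option 2 + 6×option 3 → size 44, value 200.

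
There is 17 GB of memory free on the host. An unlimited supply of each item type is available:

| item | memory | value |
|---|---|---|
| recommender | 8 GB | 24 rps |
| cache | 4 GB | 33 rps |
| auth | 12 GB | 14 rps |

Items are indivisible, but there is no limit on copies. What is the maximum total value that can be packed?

132 rps

Best value-per-unit is cache at 33/4, and filling with it alone uses memory 4×4=16. No mix of the others beats 4×33 = 132.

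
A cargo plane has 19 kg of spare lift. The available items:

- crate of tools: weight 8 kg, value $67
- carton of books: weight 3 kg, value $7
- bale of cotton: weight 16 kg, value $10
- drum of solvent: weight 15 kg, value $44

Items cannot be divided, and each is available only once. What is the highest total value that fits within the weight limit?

$74

This is a 0/1 knapsack; check combinations near the capacity.
- crate of tools+carton of books: weight 8+3=11, value 67+7=74
- crate of tools: weight 8, value 67
- carton of books+drum of solvent: weight 3+15=18, value 7+44=51
Best: $74.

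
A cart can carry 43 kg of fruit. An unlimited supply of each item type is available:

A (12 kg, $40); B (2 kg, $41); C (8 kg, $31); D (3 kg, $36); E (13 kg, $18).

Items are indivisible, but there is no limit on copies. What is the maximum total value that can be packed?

$861

Best value-per-unit is B at 41/2, and filling with it alone uses weight 21×2=42. No mix of the others beats 21×41 = 861.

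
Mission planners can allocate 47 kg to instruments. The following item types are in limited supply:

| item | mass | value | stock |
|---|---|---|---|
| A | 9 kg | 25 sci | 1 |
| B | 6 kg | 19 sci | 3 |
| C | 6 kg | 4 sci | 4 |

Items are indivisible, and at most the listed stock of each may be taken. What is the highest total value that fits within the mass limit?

94 sci

Best selections within mass 47 and stock limits:
- 1×A + 3×B + 3×C: mass 45, value 94
- 1×A + 3×B + 2×C: mass 39, value 90
- 1×A + 3×B + 1×C: mass 33, value 86
Best: 94 sci.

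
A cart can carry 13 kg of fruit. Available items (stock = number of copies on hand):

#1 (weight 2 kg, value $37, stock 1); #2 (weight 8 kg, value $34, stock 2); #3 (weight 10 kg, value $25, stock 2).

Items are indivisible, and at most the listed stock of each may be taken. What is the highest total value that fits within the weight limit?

Best selections within weight 13 and stock limits:
- 1×#1 + 1×#2: weight 10, value 71
- 1×#1 + 1×#3: weight 12, value 62
- 1×#1: weight 2, value 37
Best: $71.

$71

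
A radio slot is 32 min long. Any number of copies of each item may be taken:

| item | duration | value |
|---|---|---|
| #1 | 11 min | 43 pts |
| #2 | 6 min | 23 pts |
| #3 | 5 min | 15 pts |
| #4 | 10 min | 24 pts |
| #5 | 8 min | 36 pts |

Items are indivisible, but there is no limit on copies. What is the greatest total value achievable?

Best value-per-unit is #5 at 36/8, and filling with it alone uses duration 4×8=32. No mix of the others beats 4×36 = 144.

144 pts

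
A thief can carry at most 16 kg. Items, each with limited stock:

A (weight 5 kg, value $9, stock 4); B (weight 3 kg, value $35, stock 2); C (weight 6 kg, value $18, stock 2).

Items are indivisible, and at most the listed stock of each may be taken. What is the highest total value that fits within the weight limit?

$88

Top feasible selections:
- 2×B + 1×C: weight 12, value 88
- 2×A + 2×B: weight 16, value 88
Best: $88.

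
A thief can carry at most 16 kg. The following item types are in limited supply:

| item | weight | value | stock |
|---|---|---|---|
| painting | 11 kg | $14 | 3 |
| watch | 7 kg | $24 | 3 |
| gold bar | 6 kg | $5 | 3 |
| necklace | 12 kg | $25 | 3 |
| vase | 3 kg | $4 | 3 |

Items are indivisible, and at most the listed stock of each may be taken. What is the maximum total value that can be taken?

Top feasible selections:
- 2×watch: weight 14, value 48
- 1×watch + 3×vase: weight 16, value 36
- 1×watch + 1×gold bar + 1×vase: weight 16, value 33
- 1×watch + 2×vase: weight 13, value 32
Best: $48.

$48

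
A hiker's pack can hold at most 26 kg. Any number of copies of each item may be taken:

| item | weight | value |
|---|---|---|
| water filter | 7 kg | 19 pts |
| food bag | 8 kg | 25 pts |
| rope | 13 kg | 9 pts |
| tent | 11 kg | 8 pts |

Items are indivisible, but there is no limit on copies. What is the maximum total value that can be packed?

75 pts

Best value-per-unit is food bag at 25/8, and filling with it alone uses weight 3×8=24. No mix of the others beats 3×25 = 75.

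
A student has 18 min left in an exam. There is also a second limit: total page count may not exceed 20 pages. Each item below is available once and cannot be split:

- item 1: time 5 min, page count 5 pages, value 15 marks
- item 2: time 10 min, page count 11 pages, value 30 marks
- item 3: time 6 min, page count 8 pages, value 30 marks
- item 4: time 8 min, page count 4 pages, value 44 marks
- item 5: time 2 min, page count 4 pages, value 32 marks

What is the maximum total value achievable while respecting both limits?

Feasible sets respecting both limits:
- item 3+item 4+item 5: time 16, page count 16, value 106
- item 1+item 4+item 5: time 15, page count 13, value 91
- item 1+item 2+item 5: time 17, page count 20, value 77
Best: 106 marks.

106 marks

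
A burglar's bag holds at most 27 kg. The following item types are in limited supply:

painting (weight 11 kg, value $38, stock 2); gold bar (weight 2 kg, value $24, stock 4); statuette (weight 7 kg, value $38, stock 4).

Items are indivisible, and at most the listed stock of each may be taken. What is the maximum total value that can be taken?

Top feasible selections:
- 3×gold bar + 3×statuette: weight 27, value 186
- 4×gold bar + 2×statuette: weight 22, value 172
Best: $186.

$186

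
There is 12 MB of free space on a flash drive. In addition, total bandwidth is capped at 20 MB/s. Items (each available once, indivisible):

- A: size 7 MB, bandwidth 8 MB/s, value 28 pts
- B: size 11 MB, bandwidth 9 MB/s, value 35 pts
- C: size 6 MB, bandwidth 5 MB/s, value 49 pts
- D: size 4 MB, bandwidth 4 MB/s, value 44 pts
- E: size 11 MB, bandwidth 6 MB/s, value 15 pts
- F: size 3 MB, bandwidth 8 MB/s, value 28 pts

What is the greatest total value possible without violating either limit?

Feasible sets respecting both limits:
- C+D: size 10, bandwidth 9, value 93
- C+F: size 9, bandwidth 13, value 77
- A+D: size 11, bandwidth 12, value 72
Best: 93 pts.

93 pts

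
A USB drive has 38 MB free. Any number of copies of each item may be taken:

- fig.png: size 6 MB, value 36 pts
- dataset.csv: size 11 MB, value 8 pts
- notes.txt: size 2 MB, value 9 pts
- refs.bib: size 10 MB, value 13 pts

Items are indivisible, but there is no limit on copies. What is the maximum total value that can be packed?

Best value-per-unit is fig.png at 36/6; filling with it alone gives 6×36 = 216.
Optimal mix: 6×fig.png + 1×notes.txt → size 38, value 225.

225 pts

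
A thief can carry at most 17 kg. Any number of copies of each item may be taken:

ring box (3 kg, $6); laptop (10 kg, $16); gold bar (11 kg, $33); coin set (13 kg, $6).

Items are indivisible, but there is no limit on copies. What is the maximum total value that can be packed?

$45

Best value-per-unit is gold bar at 33/11; filling with it alone gives 1×33 = 33.
Optimal mix: 2×ring box + 1×gold bar → weight 17, value 45.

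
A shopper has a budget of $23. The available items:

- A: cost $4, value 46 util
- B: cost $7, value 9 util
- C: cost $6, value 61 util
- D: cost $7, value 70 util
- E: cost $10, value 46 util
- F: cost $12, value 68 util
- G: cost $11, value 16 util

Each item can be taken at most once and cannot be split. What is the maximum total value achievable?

Check high-value combinations within $23:
- A+D+F: cost 4+7+12=23, value 46+70+68=184
- A+C+D: cost 4+6+7=17, value 46+61+70=177
- C+D+E: cost 6+7+10=23, value 61+70+46=177
- A+C+F: cost 4+6+12=22, value 46+61+68=175
- A+D+E: cost 4+7+10=21, value 46+70+46=162
Best: 184 util.

184 util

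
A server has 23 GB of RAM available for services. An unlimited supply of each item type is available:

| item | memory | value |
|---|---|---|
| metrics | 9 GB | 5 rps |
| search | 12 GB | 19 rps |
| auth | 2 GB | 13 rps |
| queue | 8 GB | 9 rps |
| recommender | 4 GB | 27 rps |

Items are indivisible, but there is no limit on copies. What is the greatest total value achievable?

Best value-per-unit is recommender at 27/4; filling with it alone gives 5×27 = 135.
Optimal mix: 1×auth + 5×recommender → memory 22, value 148.

148 rps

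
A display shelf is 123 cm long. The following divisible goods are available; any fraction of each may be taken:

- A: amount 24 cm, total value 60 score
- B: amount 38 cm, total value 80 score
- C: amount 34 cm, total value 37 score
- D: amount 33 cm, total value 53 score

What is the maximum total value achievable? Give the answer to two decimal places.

Take in order of value per unit:
- A (60/24 per unit): all 24 → value 60, running total 60.00
- B (80/38 per unit): all 38 → value 80, running total 140.00
- D (53/33 per unit): all 33 → value 53, running total 193.00
- C (37/34 per unit): 28 of 34 → value 28×37/34 = 30.4706, running total 223.47
Total 223.47.

223.47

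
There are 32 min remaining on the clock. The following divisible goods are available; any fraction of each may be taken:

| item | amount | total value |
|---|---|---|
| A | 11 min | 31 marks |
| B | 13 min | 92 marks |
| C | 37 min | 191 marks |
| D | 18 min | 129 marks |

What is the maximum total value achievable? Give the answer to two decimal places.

226.16

Take in order of value per unit:
- D (129/18 per unit): all 18 → value 129, running total 129.00
- B (92/13 per unit): all 13 → value 92, running total 221.00
- C (191/37 per unit): 1 of 37 → value 1×191/37 = 5.1622, running total 226.16
Total 226.16.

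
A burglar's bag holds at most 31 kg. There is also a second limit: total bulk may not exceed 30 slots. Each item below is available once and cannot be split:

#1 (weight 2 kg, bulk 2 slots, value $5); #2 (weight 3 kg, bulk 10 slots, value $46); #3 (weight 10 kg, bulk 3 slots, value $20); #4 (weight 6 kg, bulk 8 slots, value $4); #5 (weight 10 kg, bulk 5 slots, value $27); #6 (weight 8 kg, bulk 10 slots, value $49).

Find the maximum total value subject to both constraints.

$142

Feasible sets respecting both limits:
- #2+#3+#5+#6: weight 31, bulk 28, value 142
- #1+#2+#5+#6: weight 23, bulk 27, value 127
- #2+#5+#6: weight 21, bulk 25, value 122
Best: $142.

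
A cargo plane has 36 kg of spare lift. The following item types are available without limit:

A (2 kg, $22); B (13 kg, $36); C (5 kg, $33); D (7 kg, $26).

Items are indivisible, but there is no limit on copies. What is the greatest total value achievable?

$396

Best value-per-unit is A at 22/2, and filling with it alone uses weight 18×2=36. No mix of the others beats 18×22 = 396.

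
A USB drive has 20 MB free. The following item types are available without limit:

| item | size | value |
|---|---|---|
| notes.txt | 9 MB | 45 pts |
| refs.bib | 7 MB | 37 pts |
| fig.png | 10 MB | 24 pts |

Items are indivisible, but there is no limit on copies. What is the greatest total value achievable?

Best value-per-unit is refs.bib at 37/7; filling with it alone gives 2×37 = 74.
Optimal mix: 2×notes.txt → size 18, value 90.

90 pts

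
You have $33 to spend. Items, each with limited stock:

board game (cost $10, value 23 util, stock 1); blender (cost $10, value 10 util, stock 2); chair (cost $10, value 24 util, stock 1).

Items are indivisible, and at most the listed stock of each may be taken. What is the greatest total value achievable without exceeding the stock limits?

Top feasible selections:
- 1×board game + 1×blender + 1×chair: cost 30, value 57
- 1×board game + 1×chair: cost 20, value 47
- 2×blender + 1×chair: cost 30, value 44
- 1×board game + 2×blender: cost 30, value 43
Best: 57 util.

57 util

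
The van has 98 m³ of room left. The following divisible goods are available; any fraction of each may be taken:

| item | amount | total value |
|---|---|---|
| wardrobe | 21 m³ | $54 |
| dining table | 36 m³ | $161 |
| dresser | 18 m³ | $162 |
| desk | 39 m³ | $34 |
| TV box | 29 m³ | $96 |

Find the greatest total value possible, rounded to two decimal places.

457.57

Take in order of value per unit:
- dresser (162/18 per unit): all 18 → value 162, running total 162.00
- dining table (161/36 per unit): all 36 → value 161, running total 323.00
- TV box (96/29 per unit): all 29 → value 96, running total 419.00
- wardrobe (54/21 per unit): 15 of 21 → value 15×54/21 = 38.5714, running total 457.57
Total 457.57.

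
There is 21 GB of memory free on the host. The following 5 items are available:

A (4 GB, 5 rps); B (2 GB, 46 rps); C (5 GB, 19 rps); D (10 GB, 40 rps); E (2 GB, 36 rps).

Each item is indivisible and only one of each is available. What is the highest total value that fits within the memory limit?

141 rps

Check high-value combinations within 21 GB:
- B+C+D+E: memory 2+5+10+2=19, value 46+19+40+36=141
- A+B+D+E: memory 4+2+10+2=18, value 5+46+40+36=127
- B+D+E: memory 2+10+2=14, value 46+40+36=122
- A+B+C+D: memory 4+2+5+10=21, value 5+46+19+40=110
Best: 141 rps.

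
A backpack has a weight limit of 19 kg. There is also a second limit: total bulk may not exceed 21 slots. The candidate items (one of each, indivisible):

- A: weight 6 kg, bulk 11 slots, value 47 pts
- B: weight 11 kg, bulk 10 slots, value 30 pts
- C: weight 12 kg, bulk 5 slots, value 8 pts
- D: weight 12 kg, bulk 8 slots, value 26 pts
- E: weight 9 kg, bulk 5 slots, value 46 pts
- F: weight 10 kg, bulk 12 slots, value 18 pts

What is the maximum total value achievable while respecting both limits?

Feasible sets respecting both limits:
- A+E: weight 15, bulk 16, value 93
- A+B: weight 17, bulk 21, value 77
- A+D: weight 18, bulk 19, value 73
- E+F: weight 19, bulk 17, value 64
Best: 93 pts.

93 pts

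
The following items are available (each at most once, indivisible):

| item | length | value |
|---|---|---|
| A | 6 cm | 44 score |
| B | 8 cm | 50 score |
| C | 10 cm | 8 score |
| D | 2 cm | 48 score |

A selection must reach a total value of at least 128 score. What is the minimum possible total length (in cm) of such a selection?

Subsets with value ≥ 128, sorted by total length:
- A+B+D: length 16, value 142
- A+B+C+D: length 26, value 150
Minimum length: 16 cm.

16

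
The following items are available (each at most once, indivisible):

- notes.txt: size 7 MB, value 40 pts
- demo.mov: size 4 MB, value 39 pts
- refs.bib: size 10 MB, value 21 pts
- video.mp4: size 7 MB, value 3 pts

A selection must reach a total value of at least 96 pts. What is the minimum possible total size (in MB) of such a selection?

21

Subsets with value ≥ 96, sorted by total size:
- notes.txt+demo.mov+refs.bib: size 21, value 100
- notes.txt+demo.mov+refs.bib+video.mp4: size 28, value 103
Minimum size: 21 MB.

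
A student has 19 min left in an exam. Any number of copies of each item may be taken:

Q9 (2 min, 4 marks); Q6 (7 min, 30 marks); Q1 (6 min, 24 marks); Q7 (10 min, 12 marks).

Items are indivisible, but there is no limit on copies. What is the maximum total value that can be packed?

Best value-per-unit is Q6 at 30/7; filling with it alone gives 2×30 = 60.
Optimal mix: 1×Q6 + 2×Q1 → time 19, value 78.

78 marks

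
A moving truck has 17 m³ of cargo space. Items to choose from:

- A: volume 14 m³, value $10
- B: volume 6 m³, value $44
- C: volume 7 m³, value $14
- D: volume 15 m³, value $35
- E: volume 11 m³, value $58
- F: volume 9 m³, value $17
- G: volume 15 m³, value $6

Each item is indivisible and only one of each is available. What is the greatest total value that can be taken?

$102

This is a 0/1 knapsack; check combinations near the capacity.
- B+E: volume 6+11=17, value 44+58=102
- B+F: volume 6+9=15, value 44+17=61
- E: volume 11, value 58
Best: $102.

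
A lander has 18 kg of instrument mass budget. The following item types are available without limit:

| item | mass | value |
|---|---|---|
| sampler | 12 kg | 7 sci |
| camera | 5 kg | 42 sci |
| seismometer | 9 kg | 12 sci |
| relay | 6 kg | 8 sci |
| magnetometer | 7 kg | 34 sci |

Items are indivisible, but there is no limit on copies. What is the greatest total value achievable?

Best value-per-unit is camera at 42/5, and filling with it alone uses mass 3×5=15. No mix of the others beats 3×42 = 126.

126 sci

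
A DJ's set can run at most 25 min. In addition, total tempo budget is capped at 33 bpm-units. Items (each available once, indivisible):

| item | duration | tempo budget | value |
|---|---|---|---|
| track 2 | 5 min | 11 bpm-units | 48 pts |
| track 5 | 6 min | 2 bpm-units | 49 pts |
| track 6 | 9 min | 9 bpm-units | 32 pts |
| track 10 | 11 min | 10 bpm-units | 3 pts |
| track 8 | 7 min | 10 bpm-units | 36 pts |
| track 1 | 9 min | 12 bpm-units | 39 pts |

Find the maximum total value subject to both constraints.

136 pts

Feasible sets respecting both limits:
- track 2+track 5+track 1: duration 20, tempo budget 25, value 136
- track 2+track 5+track 8: duration 18, tempo budget 23, value 133
- track 2+track 5+track 6: duration 20, tempo budget 22, value 129
Best: 136 pts.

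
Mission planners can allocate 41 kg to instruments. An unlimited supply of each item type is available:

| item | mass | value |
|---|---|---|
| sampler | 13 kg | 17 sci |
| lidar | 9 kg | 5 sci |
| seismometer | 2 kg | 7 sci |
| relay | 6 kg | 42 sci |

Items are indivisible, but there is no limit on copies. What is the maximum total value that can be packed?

Best value-per-unit is relay at 42/6; filling with it alone gives 6×42 = 252.
Optimal mix: 2×seismometer + 6×relay → mass 40, value 266.

266 sci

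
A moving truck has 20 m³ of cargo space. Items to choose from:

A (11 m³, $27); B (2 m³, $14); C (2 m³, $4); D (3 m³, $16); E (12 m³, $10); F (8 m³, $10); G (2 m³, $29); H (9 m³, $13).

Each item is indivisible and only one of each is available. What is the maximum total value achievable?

Check high-value combinations within 20 m³:
- A+B+C+D+G: volume 11+2+2+3+2=20, value 27+14+4+16+29=90
- A+B+D+G: volume 11+2+3+2=18, value 27+14+16+29=86
- A+C+D+G: volume 11+2+3+2=18, value 27+4+16+29=76
- B+C+D+G+H: volume 2+2+3+2+9=18, value 14+4+16+29+13=76
Best: $90.

$90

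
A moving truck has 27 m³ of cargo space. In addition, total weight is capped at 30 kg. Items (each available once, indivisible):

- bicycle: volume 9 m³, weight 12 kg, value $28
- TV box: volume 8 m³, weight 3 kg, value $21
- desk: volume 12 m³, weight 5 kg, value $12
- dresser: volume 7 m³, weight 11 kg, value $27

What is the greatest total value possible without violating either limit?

$76

Feasible sets respecting both limits:
- bicycle+TV box+dresser: volume 24, weight 26, value 76
- TV box+desk+dresser: volume 27, weight 19, value 60
- bicycle+dresser: volume 16, weight 23, value 55
Best: $76.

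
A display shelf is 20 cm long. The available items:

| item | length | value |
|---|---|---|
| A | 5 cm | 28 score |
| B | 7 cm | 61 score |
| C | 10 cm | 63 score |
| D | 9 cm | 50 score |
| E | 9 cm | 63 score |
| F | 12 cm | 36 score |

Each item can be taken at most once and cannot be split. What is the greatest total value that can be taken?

Check high-value combinations within 20 cm:
- C+E: length 10+9=19, value 63+63=126
- B+E: length 7+9=16, value 61+63=124
- B+C: length 7+10=17, value 61+63=124
- D+E: length 9+9=18, value 50+63=113
- C+D: length 10+9=19, value 63+50=113
Best: 126 score.

126 score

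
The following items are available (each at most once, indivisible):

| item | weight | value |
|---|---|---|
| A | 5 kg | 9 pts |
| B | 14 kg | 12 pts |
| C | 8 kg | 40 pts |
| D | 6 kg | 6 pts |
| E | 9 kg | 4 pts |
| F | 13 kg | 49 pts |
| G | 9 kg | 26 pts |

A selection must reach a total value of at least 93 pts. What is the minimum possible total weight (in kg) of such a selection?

26

Subsets with value ≥ 93, sorted by total weight:
- A+C+F: weight 26, value 98
- C+D+F: weight 27, value 95
- C+F+G: weight 30, value 115
- C+E+F: weight 30, value 93
Minimum weight: 26 kg.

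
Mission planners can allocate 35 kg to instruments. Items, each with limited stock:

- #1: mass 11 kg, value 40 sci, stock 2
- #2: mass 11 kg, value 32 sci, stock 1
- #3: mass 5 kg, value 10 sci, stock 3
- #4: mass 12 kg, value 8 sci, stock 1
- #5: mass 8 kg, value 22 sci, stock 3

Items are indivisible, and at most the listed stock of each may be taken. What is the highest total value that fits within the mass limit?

Best selections within mass 35 and stock limits:
- 2×#1 + 1×#2: mass 33, value 112
- 2×#1 + 1×#3 + 1×#5: mass 35, value 112
Best: 112 sci.

112 sci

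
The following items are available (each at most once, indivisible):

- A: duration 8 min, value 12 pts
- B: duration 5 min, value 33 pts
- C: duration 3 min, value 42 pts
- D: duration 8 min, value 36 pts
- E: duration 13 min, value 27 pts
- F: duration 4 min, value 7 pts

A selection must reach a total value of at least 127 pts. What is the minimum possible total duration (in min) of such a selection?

28

Subsets with value ≥ 127, sorted by total duration:
- A+B+C+D+F: duration 28, value 130
- B+C+D+E: duration 29, value 138
- B+C+D+E+F: duration 33, value 145
- A+B+C+D+E: duration 37, value 150
Minimum duration: 28 min.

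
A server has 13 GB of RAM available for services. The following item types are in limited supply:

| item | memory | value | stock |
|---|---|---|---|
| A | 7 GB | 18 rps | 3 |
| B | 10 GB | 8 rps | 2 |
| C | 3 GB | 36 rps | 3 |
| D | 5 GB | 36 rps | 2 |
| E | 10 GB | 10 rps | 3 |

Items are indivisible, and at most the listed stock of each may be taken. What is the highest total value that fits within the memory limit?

Top feasible selections:
- 3×C: memory 9, value 108
- 2×C + 1×D: memory 11, value 108
Best: 108 rps.

108 rps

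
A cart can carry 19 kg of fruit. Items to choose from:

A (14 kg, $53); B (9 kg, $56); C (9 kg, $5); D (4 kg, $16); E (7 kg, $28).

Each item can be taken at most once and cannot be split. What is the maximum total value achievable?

$84

Check high-value combinations within 19 kg:
- B+E: weight 9+7=16, value 56+28=84
- B+D: weight 9+4=13, value 56+16=72
- A+D: weight 14+4=18, value 53+16=69
- B+C: weight 9+9=18, value 56+5=61
- B: weight 9, value 56
Best: $84.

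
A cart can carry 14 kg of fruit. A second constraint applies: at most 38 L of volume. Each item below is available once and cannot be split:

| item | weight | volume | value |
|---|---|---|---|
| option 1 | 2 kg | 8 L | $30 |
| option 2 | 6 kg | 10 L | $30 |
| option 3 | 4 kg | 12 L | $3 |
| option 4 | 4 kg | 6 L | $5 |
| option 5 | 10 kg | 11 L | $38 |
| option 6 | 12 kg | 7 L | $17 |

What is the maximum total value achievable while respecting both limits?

Feasible sets respecting both limits:
- option 1+option 5: weight 12, volume 19, value 68
- option 1+option 2+option 4: weight 12, volume 24, value 65
- option 1+option 2+option 3: weight 12, volume 30, value 63
- option 1+option 2: weight 8, volume 18, value 60
Best: $68.

$68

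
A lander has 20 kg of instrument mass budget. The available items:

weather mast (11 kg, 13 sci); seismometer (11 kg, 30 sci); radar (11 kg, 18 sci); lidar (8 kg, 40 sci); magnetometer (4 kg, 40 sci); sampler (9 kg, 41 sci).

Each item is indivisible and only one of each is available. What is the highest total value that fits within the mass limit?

81 sci

Check high-value combinations within 20 kg:
- magnetometer+sampler: mass 4+9=13, value 40+41=81
- lidar+sampler: mass 8+9=17, value 40+41=81
- lidar+magnetometer: mass 8+4=12, value 40+40=80
- seismometer+sampler: mass 11+9=20, value 30+41=71
- seismometer+magnetometer: mass 11+4=15, value 30+40=70
Best: 81 sci.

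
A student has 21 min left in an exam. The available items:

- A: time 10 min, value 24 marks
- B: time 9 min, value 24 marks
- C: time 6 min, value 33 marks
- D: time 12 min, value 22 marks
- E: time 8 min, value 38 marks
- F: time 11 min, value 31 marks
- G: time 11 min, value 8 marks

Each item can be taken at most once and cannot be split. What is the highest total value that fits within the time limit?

This is a 0/1 knapsack; check combinations near the capacity.
- C+E: time 6+8=14, value 33+38=71
- E+F: time 8+11=19, value 38+31=69
- C+F: time 6+11=17, value 33+31=64
- B+E: time 9+8=17, value 24+38=62
- A+E: time 10+8=18, value 24+38=62
Best: 71 marks.

71 marks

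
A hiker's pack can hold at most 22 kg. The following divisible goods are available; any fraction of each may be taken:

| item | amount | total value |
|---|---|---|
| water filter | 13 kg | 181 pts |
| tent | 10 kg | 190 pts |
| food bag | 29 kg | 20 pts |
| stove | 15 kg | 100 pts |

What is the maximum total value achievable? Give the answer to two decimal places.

357.08

Take in order of value per unit:
- tent (190/10 per unit): all 10 → value 190, running total 190.00
- water filter (181/13 per unit): 12 of 13 → value 12×181/13 = 167.0769, running total 357.08
Total 357.08.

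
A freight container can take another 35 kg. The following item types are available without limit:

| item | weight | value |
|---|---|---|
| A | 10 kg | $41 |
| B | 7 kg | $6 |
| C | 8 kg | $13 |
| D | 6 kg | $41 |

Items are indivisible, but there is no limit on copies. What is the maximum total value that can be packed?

$205

Best value-per-unit is D at 41/6; filling with it alone gives 5×41 = 205.
Optimal mix: 1×A + 4×D → weight 34, value 205.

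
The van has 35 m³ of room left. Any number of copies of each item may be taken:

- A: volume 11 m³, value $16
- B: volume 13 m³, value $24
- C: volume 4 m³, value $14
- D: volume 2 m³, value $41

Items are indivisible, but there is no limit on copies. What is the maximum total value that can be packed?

$697

Best value-per-unit is D at 41/2, and filling with it alone uses volume 17×2=34. No mix of the others beats 17×41 = 697.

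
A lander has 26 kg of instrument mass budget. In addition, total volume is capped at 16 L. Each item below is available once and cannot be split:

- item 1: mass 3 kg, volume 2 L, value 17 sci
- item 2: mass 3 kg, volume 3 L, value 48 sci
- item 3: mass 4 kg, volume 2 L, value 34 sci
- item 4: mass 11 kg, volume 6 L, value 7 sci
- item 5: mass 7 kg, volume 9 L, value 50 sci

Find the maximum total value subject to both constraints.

Feasible sets respecting both limits:
- item 1+item 2+item 3+item 5: mass 17, volume 16, value 149
- item 2+item 3+item 5: mass 14, volume 14, value 132
- item 1+item 2+item 5: mass 13, volume 14, value 115
Best: 149 sci.

149 sci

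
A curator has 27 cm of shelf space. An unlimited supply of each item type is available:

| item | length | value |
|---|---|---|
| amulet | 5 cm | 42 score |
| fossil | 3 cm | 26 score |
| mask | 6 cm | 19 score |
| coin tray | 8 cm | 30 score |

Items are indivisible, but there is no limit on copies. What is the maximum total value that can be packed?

234 score

Best value-per-unit is fossil at 26/3, and filling with it alone uses length 9×3=27. No mix of the others beats 9×26 = 234.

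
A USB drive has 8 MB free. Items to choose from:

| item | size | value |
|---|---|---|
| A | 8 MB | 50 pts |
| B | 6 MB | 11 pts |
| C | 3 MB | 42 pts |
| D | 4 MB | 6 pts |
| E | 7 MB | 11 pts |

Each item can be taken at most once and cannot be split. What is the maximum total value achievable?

Check high-value combinations within 8 MB:
- A: size 8, value 50
- C+D: size 3+4=7, value 42+6=48
- C: size 3, value 42
- B: size 6, value 11
- E: size 7, value 11
Best: 50 pts.

50 pts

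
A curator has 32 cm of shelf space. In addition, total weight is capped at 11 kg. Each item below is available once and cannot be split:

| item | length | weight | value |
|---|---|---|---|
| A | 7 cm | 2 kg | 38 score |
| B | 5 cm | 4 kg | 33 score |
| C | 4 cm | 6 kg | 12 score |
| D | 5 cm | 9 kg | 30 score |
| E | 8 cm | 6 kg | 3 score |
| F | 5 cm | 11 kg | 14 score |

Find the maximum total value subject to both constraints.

Feasible sets respecting both limits:
- A+B: length 12, weight 6, value 71
- A+D: length 12, weight 11, value 68
- A+C: length 11, weight 8, value 50
Best: 71 score.

71 score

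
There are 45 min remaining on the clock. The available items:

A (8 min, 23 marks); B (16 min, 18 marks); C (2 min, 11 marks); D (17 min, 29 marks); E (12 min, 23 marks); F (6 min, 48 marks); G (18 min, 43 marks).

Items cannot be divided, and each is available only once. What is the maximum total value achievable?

Check high-value combinations within 45 min:
- A+E+F+G: time 8+12+6+18=44, value 23+23+48+43=137
- A+C+D+E+F: time 8+2+17+12+6=45, value 23+11+29+23+48=134
- C+D+F+G: time 2+17+6+18=43, value 11+29+48+43=131
- A+C+F+G: time 8+2+6+18=34, value 23+11+48+43=125
- C+E+F+G: time 2+12+6+18=38, value 11+23+48+43=125
Best: 137 marks.

137 marks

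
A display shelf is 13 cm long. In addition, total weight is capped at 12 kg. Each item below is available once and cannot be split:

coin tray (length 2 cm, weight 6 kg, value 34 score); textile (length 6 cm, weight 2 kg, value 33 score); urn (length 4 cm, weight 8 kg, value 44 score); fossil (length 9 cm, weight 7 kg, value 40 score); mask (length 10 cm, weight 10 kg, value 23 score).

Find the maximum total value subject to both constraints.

Feasible sets respecting both limits:
- textile+urn: length 10, weight 10, value 77
- coin tray+textile: length 8, weight 8, value 67
- urn: length 4, weight 8, value 44
- fossil: length 9, weight 7, value 40
Best: 77 score.

77 score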